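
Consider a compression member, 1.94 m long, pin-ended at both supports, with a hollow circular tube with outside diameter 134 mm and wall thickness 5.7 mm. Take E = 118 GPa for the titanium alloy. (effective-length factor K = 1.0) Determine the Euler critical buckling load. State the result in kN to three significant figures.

Inner diameter d_i = 134 − 2×5.7 = 122.6 mm
I = π(d_o⁴ − d_i⁴)/64 = π(134⁴ − 122.6⁴)/64 = 4.737×10^6 mm⁴
I = 4.737×10^6 mm⁴ = 4.737×10^-6 m⁴
Effective length L_e = K·L = 1 × 1.94 = 1.940 m
P_cr = π²EI / L_e² = π² × 118×10⁹ × 4.737×10^-6 / 1.940² = 1.466×10^6 N

P_cr ≈ 1470 kN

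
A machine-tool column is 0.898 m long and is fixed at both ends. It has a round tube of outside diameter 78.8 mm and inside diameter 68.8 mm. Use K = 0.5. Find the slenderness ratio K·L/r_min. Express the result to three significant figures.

d_o = 78.8 mm, d_i = 68.8 mm
I = π(d_o⁴ − d_i⁴)/64 = π(78.8⁴ − 68.80⁴)/64 = 7.928×10^5 mm⁴
A = 1.159×10^3 mm²;  r_min = √(I/A) = √(7.928×10^5/1.159×10^3) = 26.15 mm
L_e = K·L = 0.5 × 0.898 m = 0.4490 m = 449.00 mm
λ = L_e / r_min = 449.00 / 26.15 = 17.2

λ ≈ 17.2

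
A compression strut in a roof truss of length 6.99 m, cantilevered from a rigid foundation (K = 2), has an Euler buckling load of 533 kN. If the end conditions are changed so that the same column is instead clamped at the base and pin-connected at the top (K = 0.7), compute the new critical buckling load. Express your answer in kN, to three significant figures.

P_cr ≈ 4350 kN

P_cr ∝ 1/K², so P_cr,new = P_cr,old × (K_old/K_new)² = 533 × (2/0.7)²
= 533 × 8.163 = 4350 kN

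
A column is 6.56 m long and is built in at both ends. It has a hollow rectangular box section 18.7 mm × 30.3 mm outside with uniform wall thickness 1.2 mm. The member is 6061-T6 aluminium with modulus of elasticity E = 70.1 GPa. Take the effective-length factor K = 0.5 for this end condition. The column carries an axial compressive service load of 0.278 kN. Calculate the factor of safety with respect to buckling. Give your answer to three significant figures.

n ≈ 1.49

Inner dimensions: h_i = 30.3 − 2×1.2 = 27.90 mm, b_i = 18.7 − 2×1.2 = 16.30 mm
Weak-axis I_min = (h_o·b_o³ − h_i·b_i³)/12 with b_o = 18.7, b_i = 16.30 mm (shorter outer/inner sides).
I_min = (30.3×18.7³ − 27.90×16.30³)/12 = 6.443×10^3 mm⁴
I = 6.443×10^3 mm⁴ = 6.443×10^-9 m⁴
Effective length L_e = K·L = 0.5 × 6.56 = 3.280 m
P_cr = π²EI / L_e² = π² × 70.1×10⁹ × 6.443×10^-9 / 3.280² = 414.3 N
Factor of safety n = P_cr / P = 0.41431 / 0.278 = 1.49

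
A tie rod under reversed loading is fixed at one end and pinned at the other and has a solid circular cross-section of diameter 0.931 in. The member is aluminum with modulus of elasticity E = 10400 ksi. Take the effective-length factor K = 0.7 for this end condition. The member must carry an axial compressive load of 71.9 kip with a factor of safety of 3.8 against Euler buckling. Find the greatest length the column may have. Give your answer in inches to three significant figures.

L_max ≈ 5.32 in

I = πd⁴/64 = π×0.931⁴/64 = 3.688×10^-2 in⁴
Required critical load P_cr = n·P = 3.8 × 71.9 = 273.2 kip = 2.732×10^5 lb
From P_cr = π²EI/(K·L)²:  L = (1/K)·√(π²EI/P_cr) = (1/0.7)·√(π²×1.04×10^7×3.688×10^-2/2.732×10^5)
L = 5.32 in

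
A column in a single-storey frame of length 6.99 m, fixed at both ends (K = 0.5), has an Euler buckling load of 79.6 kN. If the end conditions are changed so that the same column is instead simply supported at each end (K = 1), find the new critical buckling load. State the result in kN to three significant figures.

P_cr ∝ 1/K², so P_cr,new = P_cr,old × (K_old/K_new)² = 79.6 × (0.5/1)²
= 79.6 × 0.2500 = 19.9 kN

P_cr ≈ 19.9 kN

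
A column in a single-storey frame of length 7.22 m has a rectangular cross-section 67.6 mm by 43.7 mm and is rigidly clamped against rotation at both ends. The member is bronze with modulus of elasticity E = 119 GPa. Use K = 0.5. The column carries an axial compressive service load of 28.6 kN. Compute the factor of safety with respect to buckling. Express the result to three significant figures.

n ≈ 1.48

Buckling occurs about the weak axis: I_min = h·b³/12 with b = 43.7 mm (the shorter side).
I_min = 67.6×43.7³/12 = 4.701×10^5 mm⁴
I = 4.701×10^5 mm⁴ = 4.701×10^-7 m⁴
Effective length L_e = K·L = 0.5 × 7.22 = 3.610 m
P_cr = π²EI / L_e² = π² × 119×10⁹ × 4.701×10^-7 / 3.610² = 4.237×10^4 N
Factor of safety n = P_cr / P = 42.368 / 28.6 = 1.48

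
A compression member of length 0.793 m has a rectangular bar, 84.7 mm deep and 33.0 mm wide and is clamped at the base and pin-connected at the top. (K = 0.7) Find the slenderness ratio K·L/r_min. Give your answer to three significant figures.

λ ≈ 58.3

Buckling occurs about the weak axis: I_min = h·b³/12 with b = 33.0 mm (the shorter side).
I_min = 84.7×33.0³/12 = 2.537×10^5 mm⁴
A = 2.795×10^3 mm²;  r_min = √(I/A) = √(2.537×10^5/2.795×10^3) = 9.526 mm
L_e = K·L = 0.7 × 0.793 m = 0.5551 m = 555.10 mm
λ = L_e / r_min = 555.10 / 9.526 = 58.3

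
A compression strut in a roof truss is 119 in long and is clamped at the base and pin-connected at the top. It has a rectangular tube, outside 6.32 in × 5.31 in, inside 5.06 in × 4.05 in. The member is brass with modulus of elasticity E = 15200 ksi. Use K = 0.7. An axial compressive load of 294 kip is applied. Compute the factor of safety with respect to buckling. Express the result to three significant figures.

Weak-axis I_min = (h_o·b_o³ − h_i·b_i³)/12 with b_o = 5.31, b_i = 4.050 in (shorter outer/inner sides).
I_min = (6.32×5.31³ − 5.060×4.050³)/12 = 50.84 in⁴
Effective length L_e = K·L = 0.7 × 119 = 83.30 in
P_cr = π²EI / L_e² = π² × 15200×10³ × 50.84 / 83.30² = 1.099×10^6 lb
Factor of safety n = P_cr / P = 1099.2 / 294 = 3.74

n ≈ 3.74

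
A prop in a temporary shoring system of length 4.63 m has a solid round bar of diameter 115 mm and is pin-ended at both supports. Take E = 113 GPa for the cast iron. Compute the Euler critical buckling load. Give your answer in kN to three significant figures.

P_cr ≈ 447 kN

I = πd⁴/64 = π×115⁴/64 = 8.585×10^6 mm⁴
I = 8.585×10^6 mm⁴ = 8.585×10^-6 m⁴
Effective length L_e = K·L = 1 × 4.63 = 4.630 m
P_cr = π²EI / L_e² = π² × 113×10⁹ × 8.585×10^-6 / 4.630² = 4.467×10^5 N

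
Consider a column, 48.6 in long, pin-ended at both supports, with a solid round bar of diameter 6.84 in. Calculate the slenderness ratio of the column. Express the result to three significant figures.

I = πd⁴/64 = π×6.84⁴/64 = 107.4 in⁴
A = 36.75 in²;  r_min = √(I/A) = √(107.4/36.75) = 1.710 in
L_e = K·L = 1 × 48.6 = 48.60 in
λ = L_e / r_min = 48.600 / 1.710 = 28.4

λ ≈ 28.4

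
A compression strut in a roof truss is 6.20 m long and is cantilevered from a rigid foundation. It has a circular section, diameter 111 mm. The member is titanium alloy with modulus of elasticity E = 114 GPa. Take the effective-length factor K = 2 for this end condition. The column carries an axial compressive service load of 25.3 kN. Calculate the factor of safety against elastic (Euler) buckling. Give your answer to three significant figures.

I = πd⁴/64 = π×111⁴/64 = 7.452×10^6 mm⁴
I = 7.452×10^6 mm⁴ = 7.452×10^-6 m⁴
Effective length L_e = K·L = 2 × 6.20 = 12.40 m
P_cr = π²EI / L_e² = π² × 114×10⁹ × 7.452×10^-6 / 12.40² = 5.453×10^4 N
Factor of safety n = P_cr / P = 54.528 / 25.3 = 2.16

n ≈ 2.16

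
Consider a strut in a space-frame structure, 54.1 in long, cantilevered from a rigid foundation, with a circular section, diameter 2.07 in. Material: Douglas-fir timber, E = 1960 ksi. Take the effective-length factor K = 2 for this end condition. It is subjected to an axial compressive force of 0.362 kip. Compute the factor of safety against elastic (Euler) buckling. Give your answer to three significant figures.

I = πd⁴/64 = π×2.07⁴/64 = 0.9013 in⁴
Effective length L_e = K·L = 2 × 54.1 = 108.2 in
P_cr = π²EI / L_e² = π² × 1960×10³ × 0.9013 / 108.2² = 1.489×10^3 lb
Factor of safety n = P_cr / P = 1.4892 / 0.362 = 4.11

n ≈ 4.11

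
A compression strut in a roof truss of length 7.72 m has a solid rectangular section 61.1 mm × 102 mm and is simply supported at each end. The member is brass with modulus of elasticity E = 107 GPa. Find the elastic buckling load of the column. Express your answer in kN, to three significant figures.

P_cr ≈ 34.4 kN

Buckling occurs about the weak axis: I_min = h·b³/12 with b = 61.1 mm (the shorter side).
I_min = 102×61.1³/12 = 1.939×10^6 mm⁴
I = 1.939×10^6 mm⁴ = 1.939×10^-6 m⁴
Effective length L_e = K·L = 1 × 7.72 = 7.720 m
P_cr = π²EI / L_e² = π² × 107×10⁹ × 1.939×10^-6 / 7.720² = 3.436×10^4 N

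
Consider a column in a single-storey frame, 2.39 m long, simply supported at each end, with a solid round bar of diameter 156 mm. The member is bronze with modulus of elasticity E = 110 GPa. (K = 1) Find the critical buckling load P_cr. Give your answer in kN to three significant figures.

I = πd⁴/64 = π×156⁴/64 = 2.907×10^7 mm⁴
I = 2.907×10^7 mm⁴ = 2.907×10^-5 m⁴
Effective length L_e = K·L = 1 × 2.39 = 2.390 m
P_cr = π²EI / L_e² = π² × 110×10⁹ × 2.907×10^-5 / 2.390² = 5.525×10^6 N

P_cr ≈ 5530 kN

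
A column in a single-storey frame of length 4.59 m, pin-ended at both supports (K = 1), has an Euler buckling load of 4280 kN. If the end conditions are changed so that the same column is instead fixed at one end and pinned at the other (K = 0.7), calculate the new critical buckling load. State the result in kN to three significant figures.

P_cr ≈ 8730 kN

P_cr ∝ 1/K², so P_cr,new = P_cr,old × (K_old/K_new)² = 4280 × (1/0.7)²
= 4280 × 2.041 = 8730 kN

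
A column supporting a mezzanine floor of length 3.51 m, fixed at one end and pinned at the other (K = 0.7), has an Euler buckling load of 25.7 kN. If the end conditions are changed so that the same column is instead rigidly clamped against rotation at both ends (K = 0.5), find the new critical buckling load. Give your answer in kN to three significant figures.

P_cr ∝ 1/K², so P_cr,new = P_cr,old × (K_old/K_new)² = 25.7 × (0.7/0.5)²
= 25.7 × 1.960 = 50.4 kN

P_cr ≈ 50.4 kN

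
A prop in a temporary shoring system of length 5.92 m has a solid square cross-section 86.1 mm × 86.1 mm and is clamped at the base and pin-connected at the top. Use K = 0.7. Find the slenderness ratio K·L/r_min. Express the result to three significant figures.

For a square r = a/√12 = 86.1/√12 = 24.85 mm
L_e = K·L = 0.7 × 5.92 m = 4.144 m = 4144.0 mm
λ = L_e / r_min = 4144.0 / 24.85 = 167

λ ≈ 167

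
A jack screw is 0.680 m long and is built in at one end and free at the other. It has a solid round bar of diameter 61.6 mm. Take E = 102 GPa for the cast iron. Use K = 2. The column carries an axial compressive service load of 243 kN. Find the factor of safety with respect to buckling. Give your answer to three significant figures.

n ≈ 1.58

I = πd⁴/64 = π×61.6⁴/64 = 7.068×10^5 mm⁴
I = 7.068×10^5 mm⁴ = 7.068×10^-7 m⁴
Effective length L_e = K·L = 2 × 0.680 = 1.360 m
P_cr = π²EI / L_e² = π² × 102×10⁹ × 7.068×10^-7 / 1.360² = 3.847×10^5 N
Factor of safety n = P_cr / P = 384.69 / 243 = 1.58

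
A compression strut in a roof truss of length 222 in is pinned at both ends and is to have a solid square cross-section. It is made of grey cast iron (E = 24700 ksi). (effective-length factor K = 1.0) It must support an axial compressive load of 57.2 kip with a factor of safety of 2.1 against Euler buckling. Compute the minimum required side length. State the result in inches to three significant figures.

Required P_cr = n·P = 2.1 × 57.2 = 120.1 kip
L_e = K·L = 1 × 222 = 222.0 in
Required I = P_cr·L_e²/(π²E) = 1.201×10^5 × 222.0² / (π² × 2.47×10^7) = 24.28 in⁴
Solid square: I = a⁴/12  ⇒  a = (12I)^(1/4) = (12×24.28)^(1/4) = 4.13 in

a ≈ 4.13 in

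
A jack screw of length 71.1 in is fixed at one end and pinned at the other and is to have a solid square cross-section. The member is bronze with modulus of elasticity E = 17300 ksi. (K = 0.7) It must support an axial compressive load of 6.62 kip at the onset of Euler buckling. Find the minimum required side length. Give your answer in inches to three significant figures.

a ≈ 1.04 in

L_e = K·L = 0.7 × 71.1 = 49.77 in
Required I = P_cr·L_e²/(π²E) = 6.620×10^3 × 49.77² / (π² × 1.73×10^7) = 9.604×10^-2 in⁴
Solid square: I = a⁴/12  ⇒  a = (12I)^(1/4) = (12×9.604×10^-2)^(1/4) = 1.04 in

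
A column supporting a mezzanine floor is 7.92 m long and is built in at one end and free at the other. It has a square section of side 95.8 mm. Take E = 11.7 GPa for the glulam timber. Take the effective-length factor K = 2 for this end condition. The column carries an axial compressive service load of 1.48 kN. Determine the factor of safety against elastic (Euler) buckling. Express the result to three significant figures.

I = a⁴/12 = 95.8⁴/12 = 7.019×10^6 mm⁴
I = 7.019×10^6 mm⁴ = 7.019×10^-6 m⁴
Effective length L_e = K·L = 2 × 7.92 = 15.84 m
P_cr = π²EI / L_e² = π² × 11.7×10⁹ × 7.019×10^-6 / 15.84² = 3.230×10^3 N
Factor of safety n = P_cr / P = 3.2304 / 1.48 = 2.18

n ≈ 2.18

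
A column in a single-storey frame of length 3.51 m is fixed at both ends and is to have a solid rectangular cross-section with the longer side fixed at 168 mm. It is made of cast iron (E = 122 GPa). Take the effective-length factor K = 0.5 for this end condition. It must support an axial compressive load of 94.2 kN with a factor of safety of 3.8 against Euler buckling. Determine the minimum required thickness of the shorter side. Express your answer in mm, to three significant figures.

b ≈ 40.3 mm

Required P_cr = n·P = 3.8 × 94.2 = 358.0 kN
L_e = K·L = 0.5 × 3.51 = 1.755 m
Required I = P_cr·L_e²/(π²E) = 3.580×10^5 × 1.755² / (π² × 1.22×10^11) = 9.156×10^-7 m⁴
I_req = 9.156×10^5 mm⁴
Rectangle, weak axis: I_min = h·b³/12 with h = 168 mm fixed  ⇒  b = (12I/h)^(1/3) = 40.3 mm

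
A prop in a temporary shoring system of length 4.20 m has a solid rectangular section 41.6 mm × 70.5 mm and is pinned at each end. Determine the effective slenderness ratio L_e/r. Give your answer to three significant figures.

λ ≈ 350

Buckling occurs about the weak axis: I_min = h·b³/12 with b = 41.6 mm (the shorter side).
I_min = 70.5×41.6³/12 = 4.229×10^5 mm⁴
A = 2.933×10^3 mm²;  r_min = √(I/A) = √(4.229×10^5/2.933×10^3) = 12.01 mm
L_e = K·L = 1 × 4.20 m = 4.200 m = 4200.0 mm
λ = L_e / r_min = 4200.0 / 12.01 = 350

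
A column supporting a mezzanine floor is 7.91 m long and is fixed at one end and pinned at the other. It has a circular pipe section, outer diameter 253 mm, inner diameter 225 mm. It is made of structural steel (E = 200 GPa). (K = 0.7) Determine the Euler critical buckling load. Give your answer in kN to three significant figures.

d_o = 253 mm, d_i = 225 mm
I = π(d_o⁴ − d_i⁴)/64 = π(253⁴ − 225.0⁴)/64 = 7.531×10^7 mm⁴
I = 7.531×10^7 mm⁴ = 7.531×10^-5 m⁴
Effective length L_e = K·L = 0.7 × 7.91 = 5.537 m
P_cr = π²EI / L_e² = π² × 200×10⁹ × 7.531×10^-5 / 5.537² = 4.849×10^6 N

P_cr ≈ 4850 kN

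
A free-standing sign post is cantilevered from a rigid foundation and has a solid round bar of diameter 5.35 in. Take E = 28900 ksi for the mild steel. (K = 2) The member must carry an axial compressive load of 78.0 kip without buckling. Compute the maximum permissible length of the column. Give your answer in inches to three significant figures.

I = πd⁴/64 = π×5.35⁴/64 = 40.21 in⁴
At the buckling limit P_cr = P = 7.800×10^4 lb
From P_cr = π²EI/(K·L)²:  L = (1/K)·√(π²EI/P_cr) = (1/2)·√(π²×2.89×10^7×40.21/7.800×10^4)
L = 192 in

L_max ≈ 192 in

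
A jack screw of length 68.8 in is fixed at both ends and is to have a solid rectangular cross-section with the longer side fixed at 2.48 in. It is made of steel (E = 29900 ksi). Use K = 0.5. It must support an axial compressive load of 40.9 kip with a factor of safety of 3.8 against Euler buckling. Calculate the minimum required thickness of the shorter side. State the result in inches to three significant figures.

b ≈ 1.44 in

Required P_cr = n·P = 3.8 × 40.9 = 155.4 kip
L_e = K·L = 0.5 × 68.8 = 34.40 in
Required I = P_cr·L_e²/(π²E) = 1.554×10^5 × 34.40² / (π² × 2.99×10^7) = 0.6232 in⁴
Rectangle, weak axis: I_min = h·b³/12 with h = 2.48 in fixed  ⇒  b = (12I/h)^(1/3) = 1.44 in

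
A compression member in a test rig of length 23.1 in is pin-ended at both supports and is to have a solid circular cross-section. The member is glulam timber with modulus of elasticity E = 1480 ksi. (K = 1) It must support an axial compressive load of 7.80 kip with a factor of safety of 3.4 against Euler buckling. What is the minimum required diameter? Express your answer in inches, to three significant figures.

d ≈ 2.11 in

Required P_cr = n·P = 3.4 × 7.80 = 26.52 kip
L_e = K·L = 1 × 23.1 = 23.10 in
Required I = P_cr·L_e²/(π²E) = 2.652×10^4 × 23.10² / (π² × 1.48×10^6) = 0.9688 in⁴
Solid circle: I = πd⁴/64  ⇒  d = (64I/π)^(1/4) = (64×0.9688/π)^(1/4) = 2.11 in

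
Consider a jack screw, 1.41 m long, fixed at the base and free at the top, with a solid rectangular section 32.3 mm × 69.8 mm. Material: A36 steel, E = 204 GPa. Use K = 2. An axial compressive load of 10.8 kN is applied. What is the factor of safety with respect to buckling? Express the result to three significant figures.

n ≈ 4.60

Buckling occurs about the weak axis: I_min = h·b³/12 with b = 32.3 mm (the shorter side).
I_min = 69.8×32.3³/12 = 1.960×10^5 mm⁴
I = 1.960×10^5 mm⁴ = 1.960×10^-7 m⁴
Effective length L_e = K·L = 2 × 1.41 = 2.820 m
P_cr = π²EI / L_e² = π² × 204×10⁹ × 1.960×10^-7 / 2.820² = 4.963×10^4 N
Factor of safety n = P_cr / P = 49.626 / 10.8 = 4.60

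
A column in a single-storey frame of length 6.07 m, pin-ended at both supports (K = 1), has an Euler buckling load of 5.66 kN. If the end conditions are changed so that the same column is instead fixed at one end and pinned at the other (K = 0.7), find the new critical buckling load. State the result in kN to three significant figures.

P_cr ∝ 1/K², so P_cr,new = P_cr,old × (K_old/K_new)² = 5.66 × (1/0.7)²
= 5.66 × 2.041 = 11.6 kN

P_cr ≈ 11.6 kN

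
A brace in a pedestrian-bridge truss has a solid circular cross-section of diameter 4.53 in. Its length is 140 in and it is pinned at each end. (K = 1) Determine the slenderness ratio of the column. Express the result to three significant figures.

λ ≈ 124

For a solid circle r = d/4 = 4.53/4 = 1.132 in
L_e = K·L = 1 × 140 = 140.0 in
λ = L_e / r_min = 140.00 / 1.132 = 124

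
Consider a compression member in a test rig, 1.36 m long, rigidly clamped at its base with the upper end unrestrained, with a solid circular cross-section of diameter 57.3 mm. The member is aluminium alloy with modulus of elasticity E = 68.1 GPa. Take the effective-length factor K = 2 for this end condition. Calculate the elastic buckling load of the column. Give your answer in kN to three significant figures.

I = πd⁴/64 = π×57.3⁴/64 = 5.292×10^5 mm⁴
I = 5.292×10^5 mm⁴ = 5.292×10^-7 m⁴
Effective length L_e = K·L = 2 × 1.36 = 2.720 m
P_cr = π²EI / L_e² = π² × 68.1×10⁹ × 5.292×10^-7 / 2.720² = 4.807×10^4 N

P_cr ≈ 48.1 kN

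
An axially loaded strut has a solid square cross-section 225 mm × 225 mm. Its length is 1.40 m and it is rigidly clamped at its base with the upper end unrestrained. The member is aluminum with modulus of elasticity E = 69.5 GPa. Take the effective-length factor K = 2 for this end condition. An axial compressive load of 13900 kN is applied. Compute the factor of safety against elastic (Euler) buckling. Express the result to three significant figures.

n ≈ 1.34

I = a⁴/12 = 225⁴/12 = 2.136×10^8 mm⁴
I = 2.136×10^8 mm⁴ = 2.136×10^-4 m⁴
Effective length L_e = K·L = 2 × 1.40 = 2.800 m
P_cr = π²EI / L_e² = π² × 69.5×10⁹ × 2.136×10^-4 / 2.800² = 1.869×10^7 N
Factor of safety n = P_cr / P = 18686 / 13900 = 1.34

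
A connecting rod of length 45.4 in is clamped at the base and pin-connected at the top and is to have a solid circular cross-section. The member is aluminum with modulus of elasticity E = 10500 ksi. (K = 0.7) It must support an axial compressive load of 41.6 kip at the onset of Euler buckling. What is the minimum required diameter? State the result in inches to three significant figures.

L_e = K·L = 0.7 × 45.4 = 31.78 in
Required I = P_cr·L_e²/(π²E) = 4.160×10^4 × 31.78² / (π² × 1.05×10^7) = 0.4054 in⁴
Solid circle: I = πd⁴/64  ⇒  d = (64I/π)^(1/4) = (64×0.4054/π)^(1/4) = 1.70 in

d ≈ 1.70 in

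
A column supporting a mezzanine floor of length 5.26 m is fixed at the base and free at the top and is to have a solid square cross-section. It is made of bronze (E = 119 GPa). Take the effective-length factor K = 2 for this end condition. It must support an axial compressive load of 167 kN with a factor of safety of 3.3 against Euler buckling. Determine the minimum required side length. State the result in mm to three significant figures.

a ≈ 158 mm

Required P_cr = n·P = 3.3 × 167 = 551.1 kN
L_e = K·L = 2 × 5.26 = 10.52 m
Required I = P_cr·L_e²/(π²E) = 5.511×10^5 × 10.52² / (π² × 1.19×10^11) = 5.193×10^-5 m⁴
I_req = 5.193×10^7 mm⁴
Solid square: I = a⁴/12  ⇒  a = (12I)^(1/4) = (12×5.193×10^7)^(1/4) = 158 mm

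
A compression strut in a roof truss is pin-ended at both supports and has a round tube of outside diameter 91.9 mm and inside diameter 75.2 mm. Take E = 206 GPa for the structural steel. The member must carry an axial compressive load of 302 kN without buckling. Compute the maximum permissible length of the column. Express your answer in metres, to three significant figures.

L_max ≈ 3.61 m

d_o = 91.9 mm, d_i = 75.2 mm
I = π(d_o⁴ − d_i⁴)/64 = π(91.9⁴ − 75.20⁴)/64 = 1.932×10^6 mm⁴
I = 1.932×10^-6 m⁴
At the buckling limit P_cr = P = 3.020×10^5 N
From P_cr = π²EI/(K·L)²:  L = (1/K)·√(π²EI/P_cr) = (1/1)·√(π²×2.06×10^11×1.932×10^-6/3.020×10^5)
L = 3.61 m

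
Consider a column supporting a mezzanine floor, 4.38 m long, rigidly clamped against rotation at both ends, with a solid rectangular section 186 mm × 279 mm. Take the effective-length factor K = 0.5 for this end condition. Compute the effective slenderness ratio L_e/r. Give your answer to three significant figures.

λ ≈ 40.8

Buckling occurs about the weak axis: I_min = h·b³/12 with b = 186 mm (the shorter side).
I_min = 279×186³/12 = 1.496×10^8 mm⁴
A = 5.189×10^4 mm²;  r_min = √(I/A) = √(1.496×10^8/5.189×10^4) = 53.69 mm
L_e = K·L = 0.5 × 4.38 m = 2.190 m = 2190.0 mm
λ = L_e / r_min = 2190.0 / 53.69 = 40.8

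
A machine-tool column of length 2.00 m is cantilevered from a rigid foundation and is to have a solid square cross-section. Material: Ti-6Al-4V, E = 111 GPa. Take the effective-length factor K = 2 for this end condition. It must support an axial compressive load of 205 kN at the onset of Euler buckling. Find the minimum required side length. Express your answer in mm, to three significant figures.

a ≈ 77.4 mm

L_e = K·L = 2 × 2.00 = 4.000 m
Required I = P_cr·L_e²/(π²E) = 2.050×10^5 × 4.000² / (π² × 1.11×10^11) = 2.994×10^-6 m⁴
I_req = 2.994×10^6 mm⁴
Solid square: I = a⁴/12  ⇒  a = (12I)^(1/4) = (12×2.994×10^6)^(1/4) = 77.4 mm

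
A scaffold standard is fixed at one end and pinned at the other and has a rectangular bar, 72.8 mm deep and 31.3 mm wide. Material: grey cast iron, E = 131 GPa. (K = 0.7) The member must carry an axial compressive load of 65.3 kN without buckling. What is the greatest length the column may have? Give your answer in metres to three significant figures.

Buckling occurs about the weak axis: I_min = h·b³/12 with b = 31.3 mm (the shorter side).
I_min = 72.8×31.3³/12 = 1.860×10^5 mm⁴
I = 1.860×10^-7 m⁴
At the buckling limit P_cr = P = 6.530×10^4 N
From P_cr = π²EI/(K·L)²:  L = (1/K)·√(π²EI/P_cr) = (1/0.7)·√(π²×1.31×10^11×1.860×10^-7/6.530×10^4)
L = 2.74 m

L_max ≈ 2.74 m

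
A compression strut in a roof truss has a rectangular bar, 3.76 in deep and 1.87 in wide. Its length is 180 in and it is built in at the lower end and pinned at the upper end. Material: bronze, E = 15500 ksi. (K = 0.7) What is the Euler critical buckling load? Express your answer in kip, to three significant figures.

Buckling occurs about the weak axis: I_min = h·b³/12 with b = 1.87 in (the shorter side).
I_min = 3.76×1.87³/12 = 2.049 in⁴
Effective length L_e = K·L = 0.7 × 180 = 126.0 in
P_cr = π²EI / L_e² = π² × 15500×10³ × 2.049 / 126.0² = 1.974×10^4 lb

P_cr ≈ 19.7 kip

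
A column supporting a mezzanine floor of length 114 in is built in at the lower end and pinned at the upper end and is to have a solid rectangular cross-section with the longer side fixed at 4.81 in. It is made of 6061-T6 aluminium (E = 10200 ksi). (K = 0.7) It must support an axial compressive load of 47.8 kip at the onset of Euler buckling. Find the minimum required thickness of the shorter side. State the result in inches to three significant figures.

L_e = K·L = 0.7 × 114 = 79.80 in
Required I = P_cr·L_e²/(π²E) = 4.780×10^4 × 79.80² / (π² × 1.02×10^7) = 3.024 in⁴
Rectangle, weak axis: I_min = h·b³/12 with h = 4.81 in fixed  ⇒  b = (12I/h)^(1/3) = 1.96 in

b ≈ 1.96 in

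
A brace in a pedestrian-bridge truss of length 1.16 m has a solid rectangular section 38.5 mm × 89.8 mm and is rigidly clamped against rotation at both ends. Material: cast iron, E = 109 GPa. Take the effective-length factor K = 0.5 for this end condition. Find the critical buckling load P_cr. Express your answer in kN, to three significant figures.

P_cr ≈ 1370 kN

Buckling occurs about the weak axis: I_min = h·b³/12 with b = 38.5 mm (the shorter side).
I_min = 89.8×38.5³/12 = 4.270×10^5 mm⁴
I = 4.270×10^5 mm⁴ = 4.270×10^-7 m⁴
Effective length L_e = K·L = 0.5 × 1.16 = 0.5800 m
P_cr = π²EI / L_e² = π² × 109×10⁹ × 4.270×10^-7 / 0.5800² = 1.366×10^6 N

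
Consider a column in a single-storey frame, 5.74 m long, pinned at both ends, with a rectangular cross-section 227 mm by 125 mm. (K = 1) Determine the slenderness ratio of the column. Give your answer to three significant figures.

For a rectangle r_min = b/√12 = 125/√12 = 36.08 mm
L_e = K·L = 1 × 5.74 m = 5.740 m = 5740.0 mm
λ = L_e / r_min = 5740.0 / 36.08 = 159

λ ≈ 159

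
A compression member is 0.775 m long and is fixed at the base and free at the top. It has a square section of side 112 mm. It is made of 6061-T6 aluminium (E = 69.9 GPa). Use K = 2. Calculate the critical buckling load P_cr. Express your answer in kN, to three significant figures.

P_cr ≈ 3770 kN

I = a⁴/12 = 112⁴/12 = 1.311×10^7 mm⁴
I = 1.311×10^7 mm⁴ = 1.311×10^-5 m⁴
Effective length L_e = K·L = 2 × 0.775 = 1.550 m
P_cr = π²EI / L_e² = π² × 69.9×10⁹ × 1.311×10^-5 / 1.550² = 3.765×10^6 N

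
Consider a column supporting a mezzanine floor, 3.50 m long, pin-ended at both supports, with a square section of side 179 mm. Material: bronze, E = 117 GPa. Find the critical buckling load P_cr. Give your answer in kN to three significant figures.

I = a⁴/12 = 179⁴/12 = 8.555×10^7 mm⁴
I = 8.555×10^7 mm⁴ = 8.555×10^-5 m⁴
Effective length L_e = K·L = 1 × 3.50 = 3.500 m
P_cr = π²EI / L_e² = π² × 117×10⁹ × 8.555×10^-5 / 3.500² = 8.065×10^6 N

P_cr ≈ 8060 kN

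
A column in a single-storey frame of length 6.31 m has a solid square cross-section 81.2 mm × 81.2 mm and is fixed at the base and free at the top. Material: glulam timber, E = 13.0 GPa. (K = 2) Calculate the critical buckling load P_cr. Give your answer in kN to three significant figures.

I = a⁴/12 = 81.2⁴/12 = 3.623×10^6 mm⁴
I = 3.623×10^6 mm⁴ = 3.623×10^-6 m⁴
Effective length L_e = K·L = 2 × 6.31 = 12.62 m
P_cr = π²EI / L_e² = π² × 13.0×10⁹ × 3.623×10^-6 / 12.62² = 2.919×10^3 N

P_cr ≈ 2.92 kN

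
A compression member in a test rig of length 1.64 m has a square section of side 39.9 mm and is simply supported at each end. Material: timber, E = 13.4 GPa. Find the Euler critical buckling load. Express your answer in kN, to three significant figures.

I = a⁴/12 = 39.9⁴/12 = 2.112×10^5 mm⁴
I = 2.112×10^5 mm⁴ = 2.112×10^-7 m⁴
Effective length L_e = K·L = 1 × 1.64 = 1.640 m
P_cr = π²EI / L_e² = π² × 13.4×10⁹ × 2.112×10^-7 / 1.640² = 1.039×10^4 N

P_cr ≈ 10.4 kN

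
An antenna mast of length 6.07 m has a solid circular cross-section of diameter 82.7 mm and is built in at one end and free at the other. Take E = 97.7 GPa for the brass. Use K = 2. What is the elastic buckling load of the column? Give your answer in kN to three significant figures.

I = πd⁴/64 = π×82.7⁴/64 = 2.296×10^6 mm⁴
I = 2.296×10^6 mm⁴ = 2.296×10^-6 m⁴
Effective length L_e = K·L = 2 × 6.07 = 12.14 m
P_cr = π²EI / L_e² = π² × 97.7×10⁹ × 2.296×10^-6 / 12.14² = 1.502×10^4 N

P_cr ≈ 15.0 kN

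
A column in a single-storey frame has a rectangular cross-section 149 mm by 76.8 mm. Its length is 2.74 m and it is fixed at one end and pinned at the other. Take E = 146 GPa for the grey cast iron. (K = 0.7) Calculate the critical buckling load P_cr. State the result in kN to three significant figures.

Buckling occurs about the weak axis: I_min = h·b³/12 with b = 76.8 mm (the shorter side).
I_min = 149×76.8³/12 = 5.625×10^6 mm⁴
I = 5.625×10^6 mm⁴ = 5.625×10^-6 m⁴
Effective length L_e = K·L = 0.7 × 2.74 = 1.918 m
P_cr = π²EI / L_e² = π² × 146×10⁹ × 5.625×10^-6 / 1.918² = 2.203×10^6 N

P_cr ≈ 2200 kN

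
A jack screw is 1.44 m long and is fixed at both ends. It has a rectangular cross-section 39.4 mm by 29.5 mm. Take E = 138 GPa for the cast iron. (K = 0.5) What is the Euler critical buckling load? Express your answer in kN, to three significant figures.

P_cr ≈ 221 kN

Buckling occurs about the weak axis: I_min = h·b³/12 with b = 29.5 mm (the shorter side).
I_min = 39.4×29.5³/12 = 8.429×10^4 mm⁴
I = 8.429×10^4 mm⁴ = 8.429×10^-8 m⁴
Effective length L_e = K·L = 0.5 × 1.44 = 0.7200 m
P_cr = π²EI / L_e² = π² × 138×10⁹ × 8.429×10^-8 / 0.7200² = 2.215×10^5 N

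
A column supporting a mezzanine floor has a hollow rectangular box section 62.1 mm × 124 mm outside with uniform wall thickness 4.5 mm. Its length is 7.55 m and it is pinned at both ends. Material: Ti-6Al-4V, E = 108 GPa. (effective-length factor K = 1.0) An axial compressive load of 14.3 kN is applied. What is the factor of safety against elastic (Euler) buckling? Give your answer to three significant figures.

n ≈ 1.36

Inner dimensions: h_i = 124 − 2×4.5 = 115.0 mm, b_i = 62.1 − 2×4.5 = 53.10 mm
Weak-axis I_min = (h_o·b_o³ − h_i·b_i³)/12 with b_o = 62.1, b_i = 53.10 mm (shorter outer/inner sides).
I_min = (124×62.1³ − 115.0×53.10³)/12 = 1.040×10^6 mm⁴
I = 1.040×10^6 mm⁴ = 1.040×10^-6 m⁴
Effective length L_e = K·L = 1 × 7.55 = 7.550 m
P_cr = π²EI / L_e² = π² × 108×10⁹ × 1.040×10^-6 / 7.550² = 1.944×10^4 N
Factor of safety n = P_cr / P = 19.444 / 14.3 = 1.36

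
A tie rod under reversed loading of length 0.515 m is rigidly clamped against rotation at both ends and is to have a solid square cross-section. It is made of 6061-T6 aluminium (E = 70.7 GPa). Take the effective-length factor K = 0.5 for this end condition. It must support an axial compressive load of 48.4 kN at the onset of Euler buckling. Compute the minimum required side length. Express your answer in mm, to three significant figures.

a ≈ 15.3 mm

L_e = K·L = 0.5 × 0.515 = 0.2575 m
Required I = P_cr·L_e²/(π²E) = 4.840×10^4 × 0.2575² / (π² × 7.07×10^10) = 4.599×10^-9 m⁴
I_req = 4.599×10^3 mm⁴
Solid square: I = a⁴/12  ⇒  a = (12I)^(1/4) = (12×4.599×10^3)^(1/4) = 15.3 mm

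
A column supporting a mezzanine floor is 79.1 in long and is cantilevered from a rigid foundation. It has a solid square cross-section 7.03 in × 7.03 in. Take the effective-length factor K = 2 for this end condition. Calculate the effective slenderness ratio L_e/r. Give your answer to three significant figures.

λ ≈ 78.0

For a square r = a/√12 = 7.03/√12 = 2.029 in
L_e = K·L = 2 × 79.1 = 158.2 in
λ = L_e / r_min = 158.20 / 2.029 = 78.0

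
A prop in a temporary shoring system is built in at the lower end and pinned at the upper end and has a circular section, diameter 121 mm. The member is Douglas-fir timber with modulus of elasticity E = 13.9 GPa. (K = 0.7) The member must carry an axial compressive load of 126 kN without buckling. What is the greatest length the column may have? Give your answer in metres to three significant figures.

L_max ≈ 4.84 m

I = πd⁴/64 = π×121⁴/64 = 1.052×10^7 mm⁴
I = 1.052×10^-5 m⁴
At the buckling limit P_cr = P = 1.260×10^5 N
From P_cr = π²EI/(K·L)²:  L = (1/K)·√(π²EI/P_cr) = (1/0.7)·√(π²×1.39×10^10×1.052×10^-5/1.260×10^5)
L = 4.84 m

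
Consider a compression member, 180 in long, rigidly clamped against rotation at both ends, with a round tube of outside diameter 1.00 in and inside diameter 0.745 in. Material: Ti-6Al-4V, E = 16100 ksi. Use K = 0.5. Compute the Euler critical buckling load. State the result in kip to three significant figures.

P_cr ≈ 0.666 kip

d_o = 1.00 in, d_i = 0.745 in
I = π(d_o⁴ − d_i⁴)/64 = π(1.00⁴ − 0.7450⁴)/64 = 3.397×10^-2 in⁴
Effective length L_e = K·L = 0.5 × 180 = 90.00 in
P_cr = π²EI / L_e² = π² × 16100×10³ × 3.397×10^-2 / 90.00² = 666.3 lb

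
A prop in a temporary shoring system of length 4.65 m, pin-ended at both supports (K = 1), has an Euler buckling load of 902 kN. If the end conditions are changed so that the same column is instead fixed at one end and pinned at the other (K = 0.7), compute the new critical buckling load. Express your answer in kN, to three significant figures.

P_cr ∝ 1/K², so P_cr,new = P_cr,old × (K_old/K_new)² = 902 × (1/0.7)²
= 902 × 2.041 = 1840 kN

P_cr ≈ 1840 kN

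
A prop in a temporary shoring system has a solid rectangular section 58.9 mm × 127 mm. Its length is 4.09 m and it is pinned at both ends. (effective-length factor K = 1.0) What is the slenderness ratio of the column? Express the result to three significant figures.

λ ≈ 241

For a rectangle r_min = b/√12 = 58.9/√12 = 17.00 mm
L_e = K·L = 1 × 4.09 m = 4.090 m = 4090.0 mm
λ = L_e / r_min = 4090.0 / 17.00 = 241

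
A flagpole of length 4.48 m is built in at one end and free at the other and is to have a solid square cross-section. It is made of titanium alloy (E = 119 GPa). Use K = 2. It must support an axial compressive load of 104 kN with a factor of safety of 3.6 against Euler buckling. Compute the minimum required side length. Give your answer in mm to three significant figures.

Required P_cr = n·P = 3.6 × 104 = 374.4 kN
L_e = K·L = 2 × 4.48 = 8.960 m
Required I = P_cr·L_e²/(π²E) = 3.744×10^5 × 8.960² / (π² × 1.19×10^11) = 2.559×10^-5 m⁴
I_req = 2.559×10^7 mm⁴
Solid square: I = a⁴/12  ⇒  a = (12I)^(1/4) = (12×2.559×10^7)^(1/4) = 132 mm

a ≈ 132 mm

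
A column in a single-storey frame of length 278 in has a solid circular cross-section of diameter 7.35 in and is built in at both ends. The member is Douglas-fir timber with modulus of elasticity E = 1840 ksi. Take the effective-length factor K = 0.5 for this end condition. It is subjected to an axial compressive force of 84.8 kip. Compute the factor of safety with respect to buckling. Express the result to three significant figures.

I = πd⁴/64 = π×7.35⁴/64 = 143.3 in⁴
Effective length L_e = K·L = 0.5 × 278 = 139.0 in
P_cr = π²EI / L_e² = π² × 1840×10³ × 143.3 / 139.0² = 1.347×10^5 lb
Factor of safety n = P_cr / P = 134.65 / 84.8 = 1.59

n ≈ 1.59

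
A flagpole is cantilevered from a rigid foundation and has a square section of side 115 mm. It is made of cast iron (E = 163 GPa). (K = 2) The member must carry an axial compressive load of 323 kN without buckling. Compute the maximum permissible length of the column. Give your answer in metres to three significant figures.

I = a⁴/12 = 115⁴/12 = 1.458×10^7 mm⁴
I = 1.458×10^-5 m⁴
At the buckling limit P_cr = P = 3.230×10^5 N
From P_cr = π²EI/(K·L)²:  L = (1/K)·√(π²EI/P_cr) = (1/2)·√(π²×1.63×10^11×1.458×10^-5/3.230×10^5)
L = 4.26 m

L_max ≈ 4.26 m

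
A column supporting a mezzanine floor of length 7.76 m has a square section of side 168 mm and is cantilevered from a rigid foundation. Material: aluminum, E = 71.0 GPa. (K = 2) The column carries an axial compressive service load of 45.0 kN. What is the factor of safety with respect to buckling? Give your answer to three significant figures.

I = a⁴/12 = 168⁴/12 = 6.638×10^7 mm⁴
I = 6.638×10^7 mm⁴ = 6.638×10^-5 m⁴
Effective length L_e = K·L = 2 × 7.76 = 15.52 m
P_cr = π²EI / L_e² = π² × 71.0×10⁹ × 6.638×10^-5 / 15.52² = 1.931×10^5 N
Factor of safety n = P_cr / P = 193.12 / 45.0 = 4.29

n ≈ 4.29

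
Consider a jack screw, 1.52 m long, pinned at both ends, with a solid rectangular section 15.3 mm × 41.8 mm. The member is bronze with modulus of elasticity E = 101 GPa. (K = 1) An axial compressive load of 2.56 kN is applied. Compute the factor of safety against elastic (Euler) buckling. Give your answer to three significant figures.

Buckling occurs about the weak axis: I_min = h·b³/12 with b = 15.3 mm (the shorter side).
I_min = 41.8×15.3³/12 = 1.248×10^4 mm⁴
I = 1.248×10^4 mm⁴ = 1.248×10^-8 m⁴
Effective length L_e = K·L = 1 × 1.52 = 1.520 m
P_cr = π²EI / L_e² = π² × 101×10⁹ × 1.248×10^-8 / 1.520² = 5.383×10^3 N
Factor of safety n = P_cr / P = 5.3827 / 2.56 = 2.10

n ≈ 2.10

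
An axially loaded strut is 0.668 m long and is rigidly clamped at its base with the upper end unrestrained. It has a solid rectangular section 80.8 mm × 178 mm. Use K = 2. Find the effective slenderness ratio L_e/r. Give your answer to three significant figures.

Buckling occurs about the weak axis: I_min = h·b³/12 with b = 80.8 mm (the shorter side).
I_min = 178×80.8³/12 = 7.825×10^6 mm⁴
A = 1.438×10^4 mm²;  r_min = √(I/A) = √(7.825×10^6/1.438×10^4) = 23.32 mm
L_e = K·L = 2 × 0.668 m = 1.336 m = 1336.0 mm
λ = L_e / r_min = 1336.0 / 23.32 = 57.3

λ ≈ 57.3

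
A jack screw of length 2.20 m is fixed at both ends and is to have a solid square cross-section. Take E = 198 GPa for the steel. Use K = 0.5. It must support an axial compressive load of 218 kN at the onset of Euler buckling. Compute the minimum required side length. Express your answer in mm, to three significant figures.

a ≈ 35.7 mm

L_e = K·L = 0.5 × 2.20 = 1.100 m
Required I = P_cr·L_e²/(π²E) = 2.180×10^5 × 1.100² / (π² × 1.98×10^11) = 1.350×10^-7 m⁴
I_req = 1.350×10^5 mm⁴
Solid square: I = a⁴/12  ⇒  a = (12I)^(1/4) = (12×1.350×10^5)^(1/4) = 35.7 mm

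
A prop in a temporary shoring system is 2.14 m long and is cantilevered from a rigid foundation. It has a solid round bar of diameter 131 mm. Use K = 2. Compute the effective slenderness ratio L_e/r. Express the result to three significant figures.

For a solid circle r = d/4 = 131/4 = 32.75 mm
L_e = K·L = 2 × 2.14 m = 4.280 m = 4280.0 mm
λ = L_e / r_min = 4280.0 / 32.75 = 131

λ ≈ 131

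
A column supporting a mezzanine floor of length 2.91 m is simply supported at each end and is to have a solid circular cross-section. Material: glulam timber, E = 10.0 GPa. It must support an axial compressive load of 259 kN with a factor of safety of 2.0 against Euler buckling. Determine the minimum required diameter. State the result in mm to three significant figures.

d ≈ 173 mm

Required P_cr = n·P = 2.0 × 259 = 518.0 kN
L_e = K·L = 1 × 2.91 = 2.910 m
Required I = P_cr·L_e²/(π²E) = 5.180×10^5 × 2.910² / (π² × 1.00×10^10) = 4.444×10^-5 m⁴
I_req = 4.444×10^7 mm⁴
Solid circle: I = πd⁴/64  ⇒  d = (64I/π)^(1/4) = (64×4.444×10^7/π)^(1/4) = 173 mm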